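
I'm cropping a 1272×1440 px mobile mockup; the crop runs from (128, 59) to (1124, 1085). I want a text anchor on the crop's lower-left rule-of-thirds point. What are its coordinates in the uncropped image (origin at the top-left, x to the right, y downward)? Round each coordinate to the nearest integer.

x = 460 px, y = 743 px

Crop width = 1124 − 128 = 996 px; one third is 332.00 px.
Crop height = 1085 − 59 = 1026 px; one third is 342.00 px.
The lower-left point is one-third across and two-thirds down within the crop:
x = 128 + 1 × 332.00 ≈ 460; y = 59 + 2 × 342.00 ≈ 743.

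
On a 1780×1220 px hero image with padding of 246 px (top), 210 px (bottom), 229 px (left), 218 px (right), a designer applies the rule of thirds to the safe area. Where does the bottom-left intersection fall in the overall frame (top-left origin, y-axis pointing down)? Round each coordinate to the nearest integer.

Content width = 1780 − 229 − 218 = 1333 px; content height = 1220 − 246 − 210 = 764 px.
Bottom-left is one-third across and two-thirds down within the safe area.
x = 229 + 1 × 1333/3 = 229 + 444.33 ≈ 673
y = 246 + 2 × 764/3 = 246 + 509.33 ≈ 755

(673, 755)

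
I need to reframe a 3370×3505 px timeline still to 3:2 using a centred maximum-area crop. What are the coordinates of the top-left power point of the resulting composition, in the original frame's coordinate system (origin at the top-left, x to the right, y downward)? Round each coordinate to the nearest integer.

3370/3505 < 3/2, so the 3:2 crop keeps the full width 3370 and trims height to 3370 × 2/3 = 2246.67 px.
Top offset = (3505 − 2246.67)/2 = 629.17 px; left offset = 0.
Top-left is one-third across and one-third down within the crop:
x = 0.00 + 1 × 3370.00/3 ≈ 1123; y = 629.17 + 1 × 2246.67/3 ≈ 1378.

(1123, 1378)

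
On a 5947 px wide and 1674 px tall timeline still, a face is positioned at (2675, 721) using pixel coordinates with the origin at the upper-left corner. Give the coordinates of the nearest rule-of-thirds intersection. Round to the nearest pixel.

Third lines: x ∈ {1982, 3965}, y ∈ {558, 1116}.
2675 is closer to x = 1982; 721 is closer to y = 558.
So the nearest intersection is the upper-left power point.

x = 1982 px, y = 558 px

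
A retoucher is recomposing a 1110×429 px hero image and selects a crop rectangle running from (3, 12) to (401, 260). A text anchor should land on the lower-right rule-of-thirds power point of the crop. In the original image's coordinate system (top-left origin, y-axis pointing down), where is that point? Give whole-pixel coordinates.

x = 268 px, y = 177 px

Crop width = 401 − 3 = 398 px; one third is 132.67 px.
Crop height = 260 − 12 = 248 px; one third is 82.67 px.
The lower-right point is two-thirds across and two-thirds down within the crop:
x = 3 + 2 × 132.67 ≈ 268; y = 12 + 2 × 82.67 ≈ 177.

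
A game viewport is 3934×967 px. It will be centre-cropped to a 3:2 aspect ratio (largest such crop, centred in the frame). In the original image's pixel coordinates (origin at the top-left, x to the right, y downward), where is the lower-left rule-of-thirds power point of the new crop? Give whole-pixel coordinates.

x = 1725 px, y = 645 px

3934/967 > 3/2, so the 3:2 crop keeps the full height 967 and trims width to 967 × 3/2 = 1450.50 px.
Left offset = (3934 − 1450.50)/2 = 1241.75 px; top offset = 0.
Lower-left is one-third across and two-thirds down within the crop:
x = 1241.75 + 1 × 1450.50/3 ≈ 1725; y = 0.00 + 2 × 967.00/3 ≈ 645.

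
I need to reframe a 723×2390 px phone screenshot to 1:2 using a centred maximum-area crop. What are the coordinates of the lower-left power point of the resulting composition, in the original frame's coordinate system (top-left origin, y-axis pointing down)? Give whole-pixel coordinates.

x = 241 px, y = 1436 px

723/2390 < 1/2, so the 1:2 crop keeps the full width 723 and trims height to 723 × 2/1 = 1446.00 px.
Top offset = (2390 − 1446.00)/2 = 472.00 px; left offset = 0.
Lower-left is one-third across and two-thirds down within the crop:
x = 0.00 + 1 × 723.00/3 ≈ 241; y = 472.00 + 2 × 1446.00/3 ≈ 1436.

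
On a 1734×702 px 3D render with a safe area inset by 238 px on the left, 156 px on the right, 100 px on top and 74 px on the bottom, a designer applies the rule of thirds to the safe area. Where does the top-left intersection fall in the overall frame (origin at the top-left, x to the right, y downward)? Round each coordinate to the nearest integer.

(685, 276)

Content width = 1734 − 238 − 156 = 1340 px; content height = 702 − 100 − 74 = 528 px.
Top-left is one-third across and one-third down within the safe area.
x = 238 + 1 × 1340/3 = 238 + 446.67 ≈ 685
y = 100 + 1 × 528/3 = 100 + 176.00 ≈ 276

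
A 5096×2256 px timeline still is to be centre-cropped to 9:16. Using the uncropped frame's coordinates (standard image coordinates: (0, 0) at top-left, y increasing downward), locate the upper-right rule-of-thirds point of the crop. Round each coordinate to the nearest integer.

5096/2256 > 9/16, so the 9:16 crop keeps the full height 2256 and trims width to 2256 × 9/16 = 1269.00 px.
Left offset = (5096 − 1269.00)/2 = 1913.50 px; top offset = 0.
Upper-right is two-thirds across and one-third down within the crop:
x = 1913.50 + 2 × 1269.00/3 ≈ 2760; y = 0.00 + 1 × 2256.00/3 ≈ 752.

x = 2760 px, y = 752 px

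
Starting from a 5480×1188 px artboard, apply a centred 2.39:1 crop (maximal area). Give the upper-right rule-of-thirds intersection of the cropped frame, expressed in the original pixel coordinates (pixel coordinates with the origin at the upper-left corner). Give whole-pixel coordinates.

x = 3213 px, y = 396 px

5480/1188 > 2.39/1, so the 2.39:1 crop keeps the full height 1188 and trims width to 1188 × 2.39/1 = 2839.32 px.
Left offset = (5480 − 2839.32)/2 = 1320.34 px; top offset = 0.
Upper-right is two-thirds across and one-third down within the crop:
x = 1320.34 + 2 × 2839.32/3 ≈ 3213; y = 0.00 + 1 × 1188.00/3 ≈ 396.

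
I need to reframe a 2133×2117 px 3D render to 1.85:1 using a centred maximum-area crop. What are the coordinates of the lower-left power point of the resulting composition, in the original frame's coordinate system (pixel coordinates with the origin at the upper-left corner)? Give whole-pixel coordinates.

2133/2117 < 1.85/1, so the 1.85:1 crop keeps the full width 2133 and trims height to 2133 × 1/1.85 = 1152.97 px.
Top offset = (2117 − 1152.97)/2 = 482.01 px; left offset = 0.
Lower-left is one-third across and two-thirds down within the crop:
x = 0.00 + 1 × 2133.00/3 ≈ 711; y = 482.01 + 2 × 1152.97/3 ≈ 1251.

x = 711 px, y = 1251 px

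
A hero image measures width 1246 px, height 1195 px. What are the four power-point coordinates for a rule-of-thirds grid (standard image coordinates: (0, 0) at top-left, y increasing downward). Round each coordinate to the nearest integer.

One third of 1246 is 415.33; one third of 1195 is 398.33.
Vertical third lines at x = 415 and x = 831; horizontal third lines at y = 398 and y = 797.

(415, 398), (831, 398), (415, 797), (831, 797)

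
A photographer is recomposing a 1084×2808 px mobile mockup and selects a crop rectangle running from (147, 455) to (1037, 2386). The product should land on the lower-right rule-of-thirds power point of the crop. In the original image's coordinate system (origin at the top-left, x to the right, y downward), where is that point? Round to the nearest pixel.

x = 740 px, y = 1742 px

Crop width = 1037 − 147 = 890 px; one third is 296.67 px.
Crop height = 2386 − 455 = 1931 px; one third is 643.67 px.
The lower-right point is two-thirds across and two-thirds down within the crop:
x = 147 + 2 × 296.67 ≈ 740; y = 455 + 2 × 643.67 ≈ 1742.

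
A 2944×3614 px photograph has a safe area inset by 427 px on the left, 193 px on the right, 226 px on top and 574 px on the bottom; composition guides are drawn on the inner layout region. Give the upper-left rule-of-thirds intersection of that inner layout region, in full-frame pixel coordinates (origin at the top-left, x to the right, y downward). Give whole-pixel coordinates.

(1202, 1164)

Content width = 2944 − 427 − 193 = 2324 px; content height = 3614 − 226 − 574 = 2814 px.
Upper-left is one-third across and one-third down within the inner layout region.
x = 427 + 1 × 2324/3 = 427 + 774.67 ≈ 1202
y = 226 + 1 × 2814/3 = 226 + 938.00 ≈ 1164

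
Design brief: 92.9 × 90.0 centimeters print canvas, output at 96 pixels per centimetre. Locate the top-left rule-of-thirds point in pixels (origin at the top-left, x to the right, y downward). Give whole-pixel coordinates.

(2973, 2880)

In pixels the canvas is 92.9 × 96 = 8918.4 wide and 90.0 × 96 = 8640 tall.
The top-left point is one-third across and one-third down:
x = 1 × 8918.4/3 ≈ 2973; y = 1 × 8640/3 ≈ 2880.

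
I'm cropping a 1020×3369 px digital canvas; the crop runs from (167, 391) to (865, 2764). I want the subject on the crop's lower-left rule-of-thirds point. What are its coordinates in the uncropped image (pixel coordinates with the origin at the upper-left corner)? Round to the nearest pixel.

(400, 1973)

Crop width = 865 − 167 = 698 px; one third is 232.67 px.
Crop height = 2764 − 391 = 2373 px; one third is 791.00 px.
The lower-left point is one-third across and two-thirds down within the crop:
x = 167 + 1 × 232.67 ≈ 400; y = 391 + 2 × 791.00 ≈ 1973.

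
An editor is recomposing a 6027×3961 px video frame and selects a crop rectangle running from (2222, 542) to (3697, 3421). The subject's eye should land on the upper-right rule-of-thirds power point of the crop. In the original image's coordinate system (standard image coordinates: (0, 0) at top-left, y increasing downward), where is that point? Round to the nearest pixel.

Crop width = 3697 − 2222 = 1475 px; one third is 491.67 px.
Crop height = 3421 − 542 = 2879 px; one third is 959.67 px.
The upper-right point is two-thirds across and one-third down within the crop:
x = 2222 + 2 × 491.67 ≈ 3205; y = 542 + 1 × 959.67 ≈ 1502.

(3205, 1502)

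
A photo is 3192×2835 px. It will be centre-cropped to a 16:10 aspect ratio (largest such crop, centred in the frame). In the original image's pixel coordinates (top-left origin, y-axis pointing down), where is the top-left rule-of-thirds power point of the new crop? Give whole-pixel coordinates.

3192/2835 < 16/10, so the 16:10 crop keeps the full width 3192 and trims height to 3192 × 10/16 = 1995.00 px.
Top offset = (2835 − 1995.00)/2 = 420.00 px; left offset = 0.
Top-left is one-third across and one-third down within the crop:
x = 0.00 + 1 × 3192.00/3 ≈ 1064; y = 420.00 + 1 × 1995.00/3 ≈ 1085.

x = 1064 px, y = 1085 px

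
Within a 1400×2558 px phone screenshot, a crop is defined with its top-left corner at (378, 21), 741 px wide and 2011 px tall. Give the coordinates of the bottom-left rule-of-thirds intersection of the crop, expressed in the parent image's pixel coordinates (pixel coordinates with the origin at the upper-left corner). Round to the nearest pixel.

x = 625 px, y = 1362 px

One third of the crop width 741 is 247.00 px.
One third of the crop height 2011 is 670.33 px.
The bottom-left point is one-third across and two-thirds down within the crop:
x = 378 + 1 × 247.00 ≈ 625; y = 21 + 2 × 670.33 ≈ 1362.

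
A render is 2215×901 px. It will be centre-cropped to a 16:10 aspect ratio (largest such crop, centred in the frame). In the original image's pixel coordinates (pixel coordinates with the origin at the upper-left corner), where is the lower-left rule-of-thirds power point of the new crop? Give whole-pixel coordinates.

(867, 601)

2215/901 > 16/10, so the 16:10 crop keeps the full height 901 and trims width to 901 × 16/10 = 1441.60 px.
Left offset = (2215 − 1441.60)/2 = 386.70 px; top offset = 0.
Lower-left is one-third across and two-thirds down within the crop:
x = 386.70 + 1 × 1441.60/3 ≈ 867; y = 0.00 + 2 × 901.00/3 ≈ 601.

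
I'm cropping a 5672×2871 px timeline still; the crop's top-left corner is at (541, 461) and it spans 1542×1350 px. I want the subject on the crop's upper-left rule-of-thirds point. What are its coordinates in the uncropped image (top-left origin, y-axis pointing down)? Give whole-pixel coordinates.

(1055, 911)

One third of the crop width 1542 is 514.00 px.
One third of the crop height 1350 is 450.00 px.
The upper-left point is one-third across and one-third down within the crop:
x = 541 + 1 × 514.00 ≈ 1055; y = 461 + 1 × 450.00 ≈ 911.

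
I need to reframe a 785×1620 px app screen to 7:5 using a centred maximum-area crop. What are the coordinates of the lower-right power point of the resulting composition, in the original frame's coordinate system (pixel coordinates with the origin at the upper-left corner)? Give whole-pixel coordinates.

x = 523 px, y = 903 px

785/1620 < 7/5, so the 7:5 crop keeps the full width 785 and trims height to 785 × 5/7 = 560.71 px.
Top offset = (1620 − 560.71)/2 = 529.64 px; left offset = 0.
Lower-right is two-thirds across and two-thirds down within the crop:
x = 0.00 + 2 × 785.00/3 ≈ 523; y = 529.64 + 2 × 560.71/3 ≈ 903.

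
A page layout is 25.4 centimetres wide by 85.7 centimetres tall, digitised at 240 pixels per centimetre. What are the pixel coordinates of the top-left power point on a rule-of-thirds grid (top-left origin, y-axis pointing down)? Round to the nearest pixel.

In pixels the canvas is 25.4 × 240 = 6096 wide and 85.7 × 240 = 20568 tall.
The top-left point is one-third across and one-third down:
x = 1 × 6096/3 ≈ 2032; y = 1 × 20568/3 ≈ 6856.

(2032, 6856)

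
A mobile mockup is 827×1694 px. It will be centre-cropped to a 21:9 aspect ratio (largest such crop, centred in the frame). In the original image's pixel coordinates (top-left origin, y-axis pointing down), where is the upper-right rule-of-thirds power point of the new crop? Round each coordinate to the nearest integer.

827/1694 < 21/9, so the 21:9 crop keeps the full width 827 and trims height to 827 × 9/21 = 354.43 px.
Top offset = (1694 − 354.43)/2 = 669.79 px; left offset = 0.
Upper-right is two-thirds across and one-third down within the crop:
x = 0.00 + 2 × 827.00/3 ≈ 551; y = 669.79 + 1 × 354.43/3 ≈ 788.

x = 551 px, y = 788 px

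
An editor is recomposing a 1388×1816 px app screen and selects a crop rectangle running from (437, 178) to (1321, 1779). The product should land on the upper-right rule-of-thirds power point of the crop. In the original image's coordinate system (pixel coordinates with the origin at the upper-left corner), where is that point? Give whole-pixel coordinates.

Crop width = 1321 − 437 = 884 px; one third is 294.67 px.
Crop height = 1779 − 178 = 1601 px; one third is 533.67 px.
The upper-right point is two-thirds across and one-third down within the crop:
x = 437 + 2 × 294.67 ≈ 1026; y = 178 + 1 × 533.67 ≈ 712.

(1026, 712)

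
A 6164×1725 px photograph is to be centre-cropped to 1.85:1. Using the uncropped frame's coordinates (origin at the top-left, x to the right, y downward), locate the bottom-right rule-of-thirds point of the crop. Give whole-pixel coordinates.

6164/1725 > 1.85/1, so the 1.85:1 crop keeps the full height 1725 and trims width to 1725 × 1.85/1 = 3191.25 px.
Left offset = (6164 − 3191.25)/2 = 1486.38 px; top offset = 0.
Bottom-right is two-thirds across and two-thirds down within the crop:
x = 1486.38 + 2 × 3191.25/3 ≈ 3614; y = 0.00 + 2 × 1725.00/3 ≈ 1150.

x = 3614 px, y = 1150 px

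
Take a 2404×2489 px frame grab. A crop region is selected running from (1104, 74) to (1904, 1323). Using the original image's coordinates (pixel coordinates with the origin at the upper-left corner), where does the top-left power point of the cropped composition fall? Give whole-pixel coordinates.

Crop width = 1904 − 1104 = 800 px; one third is 266.67 px.
Crop height = 1323 − 74 = 1249 px; one third is 416.33 px.
The top-left point is one-third across and one-third down within the crop:
x = 1104 + 1 × 266.67 ≈ 1371; y = 74 + 1 × 416.33 ≈ 490.

x = 1371 px, y = 490 px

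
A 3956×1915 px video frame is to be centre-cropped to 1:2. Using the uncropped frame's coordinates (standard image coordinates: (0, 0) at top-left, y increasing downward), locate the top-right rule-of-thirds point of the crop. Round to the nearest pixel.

(2138, 638)

3956/1915 > 1/2, so the 1:2 crop keeps the full height 1915 and trims width to 1915 × 1/2 = 957.50 px.
Left offset = (3956 − 957.50)/2 = 1499.25 px; top offset = 0.
Top-right is two-thirds across and one-third down within the crop:
x = 1499.25 + 2 × 957.50/3 ≈ 2138; y = 0.00 + 1 × 1915.00/3 ≈ 638.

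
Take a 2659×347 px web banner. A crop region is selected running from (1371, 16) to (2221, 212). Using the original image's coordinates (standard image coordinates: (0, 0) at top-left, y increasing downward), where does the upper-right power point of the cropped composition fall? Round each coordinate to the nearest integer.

Crop width = 2221 − 1371 = 850 px; one third is 283.33 px.
Crop height = 212 − 16 = 196 px; one third is 65.33 px.
The upper-right point is two-thirds across and one-third down within the crop:
x = 1371 + 2 × 283.33 ≈ 1938; y = 16 + 1 × 65.33 ≈ 81.

x = 1938 px, y = 81 px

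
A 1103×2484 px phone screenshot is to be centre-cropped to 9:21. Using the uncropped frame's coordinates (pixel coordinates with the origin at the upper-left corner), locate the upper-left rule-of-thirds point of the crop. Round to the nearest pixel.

1103/2484 > 9/21, so the 9:21 crop keeps the full height 2484 and trims width to 2484 × 9/21 = 1064.57 px.
Left offset = (1103 − 1064.57)/2 = 19.21 px; top offset = 0.
Upper-left is one-third across and one-third down within the crop:
x = 19.21 + 1 × 1064.57/3 ≈ 374; y = 0.00 + 1 × 2484.00/3 ≈ 828.

(374, 828)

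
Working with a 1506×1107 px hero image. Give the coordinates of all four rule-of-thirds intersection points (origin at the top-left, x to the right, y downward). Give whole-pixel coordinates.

One third of 1506 is 502; one third of 1107 is 369.
Vertical third lines at x = 502 and x = 1004; horizontal third lines at y = 369 and y = 738.

(502, 369), (1004, 369), (502, 738), (1004, 738)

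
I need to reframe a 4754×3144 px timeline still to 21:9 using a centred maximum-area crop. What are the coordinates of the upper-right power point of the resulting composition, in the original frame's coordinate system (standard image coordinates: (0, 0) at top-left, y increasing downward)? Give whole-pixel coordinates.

4754/3144 < 21/9, so the 21:9 crop keeps the full width 4754 and trims height to 4754 × 9/21 = 2037.43 px.
Top offset = (3144 − 2037.43)/2 = 553.29 px; left offset = 0.
Upper-right is two-thirds across and one-third down within the crop:
x = 0.00 + 2 × 4754.00/3 ≈ 3169; y = 553.29 + 1 × 2037.43/3 ≈ 1232.

(3169, 1232)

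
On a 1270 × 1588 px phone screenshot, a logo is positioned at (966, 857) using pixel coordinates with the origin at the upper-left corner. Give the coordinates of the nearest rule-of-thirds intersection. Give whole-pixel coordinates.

x = 847 px, y = 1059 px

Third lines: x ∈ {423, 847}, y ∈ {529, 1059}.
966 is closer to x = 847; 857 is closer to y = 1059.
So the nearest intersection is the lower-right power point.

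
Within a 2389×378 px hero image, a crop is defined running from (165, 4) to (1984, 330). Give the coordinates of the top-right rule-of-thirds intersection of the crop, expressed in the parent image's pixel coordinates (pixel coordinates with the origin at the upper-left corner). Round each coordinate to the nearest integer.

Crop width = 1984 − 165 = 1819 px; one third is 606.33 px.
Crop height = 330 − 4 = 326 px; one third is 108.67 px.
The top-right point is two-thirds across and one-third down within the crop:
x = 165 + 2 × 606.33 ≈ 1378; y = 4 + 1 × 108.67 ≈ 113.

x = 1378 px, y = 113 px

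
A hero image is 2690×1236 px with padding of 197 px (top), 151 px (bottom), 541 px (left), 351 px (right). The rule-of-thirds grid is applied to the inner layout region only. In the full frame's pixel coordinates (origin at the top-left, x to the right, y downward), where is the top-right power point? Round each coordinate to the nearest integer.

x = 1740 px, y = 493 px

Content width = 2690 − 541 − 351 = 1798 px; content height = 1236 − 197 − 151 = 888 px.
Top-right is two-thirds across and one-third down within the inner layout region.
x = 541 + 2 × 1798/3 = 541 + 1198.67 ≈ 1740
y = 197 + 1 × 888/3 = 197 + 296.00 ≈ 493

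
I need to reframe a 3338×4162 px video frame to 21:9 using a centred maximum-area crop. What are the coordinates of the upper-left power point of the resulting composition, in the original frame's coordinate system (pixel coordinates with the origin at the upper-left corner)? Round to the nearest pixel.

(1113, 1843)

3338/4162 < 21/9, so the 21:9 crop keeps the full width 3338 and trims height to 3338 × 9/21 = 1430.57 px.
Top offset = (4162 − 1430.57)/2 = 1365.71 px; left offset = 0.
Upper-left is one-third across and one-third down within the crop:
x = 0.00 + 1 × 3338.00/3 ≈ 1113; y = 1365.71 + 1 × 1430.57/3 ≈ 1843.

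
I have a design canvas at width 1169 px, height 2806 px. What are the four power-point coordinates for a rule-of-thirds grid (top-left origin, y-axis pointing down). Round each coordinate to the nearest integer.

(390, 935), (779, 935), (390, 1871), (779, 1871)

One third of 1169 is 389.67; one third of 2806 is 935.33.
Vertical third lines at x = 390 and x = 779; horizontal third lines at y = 935 and y = 1871.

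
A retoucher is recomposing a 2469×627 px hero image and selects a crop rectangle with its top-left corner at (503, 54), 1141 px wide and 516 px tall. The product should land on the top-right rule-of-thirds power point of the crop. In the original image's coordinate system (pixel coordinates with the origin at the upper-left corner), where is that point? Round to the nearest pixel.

(1264, 226)

One third of the crop width 1141 is 380.33 px.
One third of the crop height 516 is 172.00 px.
The top-right point is two-thirds across and one-third down within the crop:
x = 503 + 2 × 380.33 ≈ 1264; y = 54 + 1 × 172.00 ≈ 226.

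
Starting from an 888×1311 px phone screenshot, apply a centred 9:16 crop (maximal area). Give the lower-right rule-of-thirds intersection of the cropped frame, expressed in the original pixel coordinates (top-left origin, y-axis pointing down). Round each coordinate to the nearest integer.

888/1311 > 9/16, so the 9:16 crop keeps the full height 1311 and trims width to 1311 × 9/16 = 737.44 px.
Left offset = (888 − 737.44)/2 = 75.28 px; top offset = 0.
Lower-right is two-thirds across and two-thirds down within the crop:
x = 75.28 + 2 × 737.44/3 ≈ 567; y = 0.00 + 2 × 1311.00/3 ≈ 874.

(567, 874)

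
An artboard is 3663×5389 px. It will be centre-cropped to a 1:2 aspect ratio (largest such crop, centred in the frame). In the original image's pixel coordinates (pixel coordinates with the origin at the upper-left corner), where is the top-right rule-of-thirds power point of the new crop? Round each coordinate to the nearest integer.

x = 2281 px, y = 1796 px

3663/5389 > 1/2, so the 1:2 crop keeps the full height 5389 and trims width to 5389 × 1/2 = 2694.50 px.
Left offset = (3663 − 2694.50)/2 = 484.25 px; top offset = 0.
Top-right is two-thirds across and one-third down within the crop:
x = 484.25 + 2 × 2694.50/3 ≈ 2281; y = 0.00 + 1 × 5389.00/3 ≈ 1796.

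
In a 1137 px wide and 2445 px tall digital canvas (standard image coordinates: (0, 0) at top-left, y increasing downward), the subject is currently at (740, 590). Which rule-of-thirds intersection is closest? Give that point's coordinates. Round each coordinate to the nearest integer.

Third lines: x ∈ {379, 758}, y ∈ {815, 1630}.
740 is closer to x = 758; 590 is closer to y = 815.
So the nearest intersection is the upper-right power point.

x = 758 px, y = 815 px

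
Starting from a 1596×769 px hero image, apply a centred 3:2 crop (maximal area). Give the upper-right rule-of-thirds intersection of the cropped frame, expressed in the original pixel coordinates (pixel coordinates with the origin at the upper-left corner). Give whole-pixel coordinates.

1596/769 > 3/2, so the 3:2 crop keeps the full height 769 and trims width to 769 × 3/2 = 1153.50 px.
Left offset = (1596 − 1153.50)/2 = 221.25 px; top offset = 0.
Upper-right is two-thirds across and one-third down within the crop:
x = 221.25 + 2 × 1153.50/3 ≈ 990; y = 0.00 + 1 × 769.00/3 ≈ 256.

x = 990 px, y = 256 px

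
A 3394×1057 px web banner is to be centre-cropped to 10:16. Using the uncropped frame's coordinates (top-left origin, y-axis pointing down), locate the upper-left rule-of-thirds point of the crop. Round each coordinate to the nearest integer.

3394/1057 > 10/16, so the 10:16 crop keeps the full height 1057 and trims width to 1057 × 10/16 = 660.62 px.
Left offset = (3394 − 660.62)/2 = 1366.69 px; top offset = 0.
Upper-left is one-third across and one-third down within the crop:
x = 1366.69 + 1 × 660.62/3 ≈ 1587; y = 0.00 + 1 × 1057.00/3 ≈ 352.

x = 1587 px, y = 352 px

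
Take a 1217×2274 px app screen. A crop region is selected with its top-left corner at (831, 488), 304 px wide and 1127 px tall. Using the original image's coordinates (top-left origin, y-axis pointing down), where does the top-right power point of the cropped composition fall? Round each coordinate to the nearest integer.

x = 1034 px, y = 864 px

One third of the crop width 304 is 101.33 px.
One third of the crop height 1127 is 375.67 px.
The top-right point is two-thirds across and one-third down within the crop:
x = 831 + 2 × 101.33 ≈ 1034; y = 488 + 1 × 375.67 ≈ 864.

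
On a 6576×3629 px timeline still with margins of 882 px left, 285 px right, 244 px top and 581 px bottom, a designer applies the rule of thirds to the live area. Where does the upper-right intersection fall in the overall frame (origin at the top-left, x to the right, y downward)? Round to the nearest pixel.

(4488, 1179)

Content width = 6576 − 882 − 285 = 5409 px; content height = 3629 − 244 − 581 = 2804 px.
Upper-right is two-thirds across and one-third down within the live area.
x = 882 + 2 × 5409/3 = 882 + 3606.00 ≈ 4488
y = 244 + 1 × 2804/3 = 244 + 934.67 ≈ 1179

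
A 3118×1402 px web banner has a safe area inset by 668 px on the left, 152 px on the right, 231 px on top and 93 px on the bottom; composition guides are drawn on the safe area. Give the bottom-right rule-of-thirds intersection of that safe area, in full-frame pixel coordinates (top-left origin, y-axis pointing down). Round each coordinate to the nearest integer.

Content width = 3118 − 668 − 152 = 2298 px; content height = 1402 − 231 − 93 = 1078 px.
Bottom-right is two-thirds across and two-thirds down within the safe area.
x = 668 + 2 × 2298/3 = 668 + 1532.00 ≈ 2200
y = 231 + 2 × 1078/3 = 231 + 718.67 ≈ 950

(2200, 950)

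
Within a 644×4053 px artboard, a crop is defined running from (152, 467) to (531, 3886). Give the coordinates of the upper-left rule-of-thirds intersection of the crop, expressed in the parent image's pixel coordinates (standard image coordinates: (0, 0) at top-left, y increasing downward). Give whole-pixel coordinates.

(278, 1607)

Crop width = 531 − 152 = 379 px; one third is 126.33 px.
Crop height = 3886 − 467 = 3419 px; one third is 1139.67 px.
The upper-left point is one-third across and one-third down within the crop:
x = 152 + 1 × 126.33 ≈ 278; y = 467 + 1 × 1139.67 ≈ 1607.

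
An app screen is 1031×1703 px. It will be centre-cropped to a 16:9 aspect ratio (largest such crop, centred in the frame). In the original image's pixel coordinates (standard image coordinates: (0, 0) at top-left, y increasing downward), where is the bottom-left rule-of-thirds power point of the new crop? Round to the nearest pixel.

1031/1703 < 16/9, so the 16:9 crop keeps the full width 1031 and trims height to 1031 × 9/16 = 579.94 px.
Top offset = (1703 − 579.94)/2 = 561.53 px; left offset = 0.
Bottom-left is one-third across and two-thirds down within the crop:
x = 0.00 + 1 × 1031.00/3 ≈ 344; y = 561.53 + 2 × 579.94/3 ≈ 948.

x = 344 px, y = 948 px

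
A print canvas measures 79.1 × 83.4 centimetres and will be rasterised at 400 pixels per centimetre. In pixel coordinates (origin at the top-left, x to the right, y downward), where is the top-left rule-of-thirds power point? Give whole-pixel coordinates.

In pixels the canvas is 79.1 × 400 = 31640 wide and 83.4 × 400 = 33360 tall.
The top-left point is one-third across and one-third down:
x = 1 × 31640/3 ≈ 10547; y = 1 × 33360/3 ≈ 11120.

(10547, 11120)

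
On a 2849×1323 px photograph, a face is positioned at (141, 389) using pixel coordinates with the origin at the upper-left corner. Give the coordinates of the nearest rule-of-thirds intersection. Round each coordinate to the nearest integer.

Third lines: x ∈ {950, 1899}, y ∈ {441, 882}.
141 is closer to x = 950; 389 is closer to y = 441.
So the nearest intersection is the upper-left power point.

(950, 441)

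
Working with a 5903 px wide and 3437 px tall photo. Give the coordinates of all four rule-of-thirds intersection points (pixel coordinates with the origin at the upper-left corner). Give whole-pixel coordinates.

One third of 5903 is 1967.67; one third of 3437 is 1145.67.
Vertical third lines at x = 1968 and x = 3935; horizontal third lines at y = 1146 and y = 2291.

(1968, 1146), (3935, 1146), (1968, 2291), (3935, 2291)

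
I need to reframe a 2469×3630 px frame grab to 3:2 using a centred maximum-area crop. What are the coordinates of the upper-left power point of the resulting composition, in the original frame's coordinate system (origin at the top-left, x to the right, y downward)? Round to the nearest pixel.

(823, 1541)

2469/3630 < 3/2, so the 3:2 crop keeps the full width 2469 and trims height to 2469 × 2/3 = 1646.00 px.
Top offset = (3630 − 1646.00)/2 = 992.00 px; left offset = 0.
Upper-left is one-third across and one-third down within the crop:
x = 0.00 + 1 × 2469.00/3 ≈ 823; y = 992.00 + 1 × 1646.00/3 ≈ 1541.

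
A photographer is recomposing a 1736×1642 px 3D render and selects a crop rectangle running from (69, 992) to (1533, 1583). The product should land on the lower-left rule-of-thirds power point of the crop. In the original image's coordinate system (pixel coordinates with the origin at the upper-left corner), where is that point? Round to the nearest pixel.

x = 557 px, y = 1386 px

Crop width = 1533 − 69 = 1464 px; one third is 488.00 px.
Crop height = 1583 − 992 = 591 px; one third is 197.00 px.
The lower-left point is one-third across and two-thirds down within the crop:
x = 69 + 1 × 488.00 ≈ 557; y = 992 + 2 × 197.00 ≈ 1386.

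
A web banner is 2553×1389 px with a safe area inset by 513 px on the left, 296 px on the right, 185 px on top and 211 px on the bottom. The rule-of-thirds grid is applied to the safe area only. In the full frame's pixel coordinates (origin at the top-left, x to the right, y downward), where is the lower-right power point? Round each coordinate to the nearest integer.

Content width = 2553 − 513 − 296 = 1744 px; content height = 1389 − 185 − 211 = 993 px.
Lower-right is two-thirds across and two-thirds down within the safe area.
x = 513 + 2 × 1744/3 = 513 + 1162.67 ≈ 1676
y = 185 + 2 × 993/3 = 185 + 662.00 ≈ 847

x = 1676 px, y = 847 px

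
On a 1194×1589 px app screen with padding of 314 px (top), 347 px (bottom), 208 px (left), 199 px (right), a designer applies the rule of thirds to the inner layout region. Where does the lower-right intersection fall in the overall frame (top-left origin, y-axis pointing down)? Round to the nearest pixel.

x = 733 px, y = 933 px

Content width = 1194 − 208 − 199 = 787 px; content height = 1589 − 314 − 347 = 928 px.
Lower-right is two-thirds across and two-thirds down within the inner layout region.
x = 208 + 2 × 787/3 = 208 + 524.67 ≈ 733
y = 314 + 2 × 928/3 = 314 + 618.67 ≈ 933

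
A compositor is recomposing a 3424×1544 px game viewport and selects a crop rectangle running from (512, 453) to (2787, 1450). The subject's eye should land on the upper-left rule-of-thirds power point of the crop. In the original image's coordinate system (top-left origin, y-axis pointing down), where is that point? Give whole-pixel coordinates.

Crop width = 2787 − 512 = 2275 px; one third is 758.33 px.
Crop height = 1450 − 453 = 997 px; one third is 332.33 px.
The upper-left point is one-third across and one-third down within the crop:
x = 512 + 1 × 758.33 ≈ 1270; y = 453 + 1 × 332.33 ≈ 785.

(1270, 785)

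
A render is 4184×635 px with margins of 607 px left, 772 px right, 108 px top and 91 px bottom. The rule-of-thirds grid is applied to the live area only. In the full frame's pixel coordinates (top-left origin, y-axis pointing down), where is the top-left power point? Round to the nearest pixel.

Content width = 4184 − 607 − 772 = 2805 px; content height = 635 − 108 − 91 = 436 px.
Top-left is one-third across and one-third down within the live area.
x = 607 + 1 × 2805/3 = 607 + 935.00 ≈ 1542
y = 108 + 1 × 436/3 = 108 + 145.33 ≈ 253

x = 1542 px, y = 253 px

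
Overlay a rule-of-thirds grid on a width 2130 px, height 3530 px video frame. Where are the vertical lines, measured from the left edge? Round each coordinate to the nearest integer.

710 px and 1420 px

2130 / 3 = 710, so the vertical lines sit at one and two thirds of 2130.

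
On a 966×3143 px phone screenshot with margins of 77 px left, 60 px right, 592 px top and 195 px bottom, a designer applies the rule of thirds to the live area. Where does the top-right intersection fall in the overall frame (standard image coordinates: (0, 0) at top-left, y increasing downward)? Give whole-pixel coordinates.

x = 630 px, y = 1377 px

Content width = 966 − 77 − 60 = 829 px; content height = 3143 − 592 − 195 = 2356 px.
Top-right is two-thirds across and one-third down within the live area.
x = 77 + 2 × 829/3 = 77 + 552.67 ≈ 630
y = 592 + 1 × 2356/3 = 592 + 785.33 ≈ 1377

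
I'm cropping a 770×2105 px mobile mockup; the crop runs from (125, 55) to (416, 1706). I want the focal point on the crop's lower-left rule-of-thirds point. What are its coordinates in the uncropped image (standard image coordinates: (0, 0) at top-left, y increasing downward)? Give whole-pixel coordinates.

(222, 1156)

Crop width = 416 − 125 = 291 px; one third is 97.00 px.
Crop height = 1706 − 55 = 1651 px; one third is 550.33 px.
The lower-left point is one-third across and two-thirds down within the crop:
x = 125 + 1 × 97.00 ≈ 222; y = 55 + 2 × 550.33 ≈ 1156.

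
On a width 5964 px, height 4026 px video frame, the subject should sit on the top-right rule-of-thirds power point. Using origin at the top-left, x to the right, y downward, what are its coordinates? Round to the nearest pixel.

(3976, 1342)

The top-right point sits two-thirds of the way across and one-third of the way down.
x = 2 × 5964/3 ≈ 3976; y = 1 × 4026/3 ≈ 1342.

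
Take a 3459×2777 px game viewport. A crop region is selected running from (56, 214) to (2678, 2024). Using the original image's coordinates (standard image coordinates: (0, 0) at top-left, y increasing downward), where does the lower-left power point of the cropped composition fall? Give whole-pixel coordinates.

Crop width = 2678 − 56 = 2622 px; one third is 874.00 px.
Crop height = 2024 − 214 = 1810 px; one third is 603.33 px.
The lower-left point is one-third across and two-thirds down within the crop:
x = 56 + 1 × 874.00 ≈ 930; y = 214 + 2 × 603.33 ≈ 1421.

(930, 1421)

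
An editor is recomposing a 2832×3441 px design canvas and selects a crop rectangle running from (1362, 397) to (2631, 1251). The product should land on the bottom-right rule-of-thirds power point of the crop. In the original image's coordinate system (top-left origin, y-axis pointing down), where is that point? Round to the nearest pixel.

(2208, 966)

Crop width = 2631 − 1362 = 1269 px; one third is 423.00 px.
Crop height = 1251 − 397 = 854 px; one third is 284.67 px.
The bottom-right point is two-thirds across and two-thirds down within the crop:
x = 1362 + 2 × 423.00 ≈ 2208; y = 397 + 2 × 284.67 ≈ 966.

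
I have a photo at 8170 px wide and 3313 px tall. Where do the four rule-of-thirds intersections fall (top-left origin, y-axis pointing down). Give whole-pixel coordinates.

(2723, 1104), (5447, 1104), (2723, 2209), (5447, 2209)

One third of 8170 is 2723.33; one third of 3313 is 1104.33.
Vertical third lines at x = 2723 and x = 5447; horizontal third lines at y = 1104 and y = 2209.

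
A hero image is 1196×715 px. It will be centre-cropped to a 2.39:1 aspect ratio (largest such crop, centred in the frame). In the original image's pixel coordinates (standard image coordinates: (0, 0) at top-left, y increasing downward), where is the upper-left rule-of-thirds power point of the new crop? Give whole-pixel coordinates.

1196/715 < 2.39/1, so the 2.39:1 crop keeps the full width 1196 and trims height to 1196 × 1/2.39 = 500.42 px.
Top offset = (715 − 500.42)/2 = 107.29 px; left offset = 0.
Upper-left is one-third across and one-third down within the crop:
x = 0.00 + 1 × 1196.00/3 ≈ 399; y = 107.29 + 1 × 500.42/3 ≈ 274.

(399, 274)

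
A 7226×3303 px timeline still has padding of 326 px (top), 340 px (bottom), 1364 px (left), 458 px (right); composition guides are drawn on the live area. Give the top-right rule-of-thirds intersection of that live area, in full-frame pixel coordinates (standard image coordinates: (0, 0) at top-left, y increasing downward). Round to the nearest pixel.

x = 4967 px, y = 1205 px

Content width = 7226 − 1364 − 458 = 5404 px; content height = 3303 − 326 − 340 = 2637 px.
Top-right is two-thirds across and one-third down within the live area.
x = 1364 + 2 × 5404/3 = 1364 + 3602.67 ≈ 4967
y = 326 + 1 × 2637/3 = 326 + 879.00 ≈ 1205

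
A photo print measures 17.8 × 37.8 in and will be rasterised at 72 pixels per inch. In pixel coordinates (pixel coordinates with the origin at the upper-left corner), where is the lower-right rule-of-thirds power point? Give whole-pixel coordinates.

(854, 1814)

In pixels the canvas is 17.8 × 72 = 1281.6 wide and 37.8 × 72 = 2721.6 tall.
The lower-right point is two-thirds across and two-thirds down:
x = 2 × 1281.6/3 ≈ 854; y = 2 × 2721.6/3 ≈ 1814.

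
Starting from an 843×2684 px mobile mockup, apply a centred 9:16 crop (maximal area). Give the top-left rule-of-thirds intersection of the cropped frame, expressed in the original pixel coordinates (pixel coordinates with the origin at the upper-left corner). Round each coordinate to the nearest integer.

(281, 1092)

843/2684 < 9/16, so the 9:16 crop keeps the full width 843 and trims height to 843 × 16/9 = 1498.67 px.
Top offset = (2684 − 1498.67)/2 = 592.67 px; left offset = 0.
Top-left is one-third across and one-third down within the crop:
x = 0.00 + 1 × 843.00/3 ≈ 281; y = 592.67 + 1 × 1498.67/3 ≈ 1092.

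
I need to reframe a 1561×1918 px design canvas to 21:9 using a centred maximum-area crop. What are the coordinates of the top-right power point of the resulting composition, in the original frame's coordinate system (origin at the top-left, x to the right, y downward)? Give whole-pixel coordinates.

x = 1041 px, y = 848 px

1561/1918 < 21/9, so the 21:9 crop keeps the full width 1561 and trims height to 1561 × 9/21 = 669.00 px.
Top offset = (1918 − 669.00)/2 = 624.50 px; left offset = 0.
Top-right is two-thirds across and one-third down within the crop:
x = 0.00 + 2 × 1561.00/3 ≈ 1041; y = 624.50 + 1 × 669.00/3 ≈ 848.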